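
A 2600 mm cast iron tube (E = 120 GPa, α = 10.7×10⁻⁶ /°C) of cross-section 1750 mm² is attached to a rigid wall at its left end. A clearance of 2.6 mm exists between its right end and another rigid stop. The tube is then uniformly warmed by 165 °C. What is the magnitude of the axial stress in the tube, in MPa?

Free thermal elongation = αΔT L = 10.7×10⁻⁶ × 165 × 2600 = 4.59 mm.
The gap closes (δ_free > 2.6 mm) and the wall then resists a further 4.59 − 2.6 = 1.99 mm of expansion.
That suppressed elongation corresponds to σ = E·Δ/L = 120×10³ × 1.99/2600 = 91.86 MPa.

σ ≈ 91.9 MPa (compressive)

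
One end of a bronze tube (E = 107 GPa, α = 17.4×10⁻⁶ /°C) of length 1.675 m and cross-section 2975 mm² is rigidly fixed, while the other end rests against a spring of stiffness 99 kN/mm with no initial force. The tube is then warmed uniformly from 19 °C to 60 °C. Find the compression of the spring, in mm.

The unrestrained thermal change is αΔT L = 17.4×10⁻⁶ × 41 × 1675 = 1.195 mm.
With a force P in the spring, the elastic change of the tube is PL/(AE) and that of the spring is P/k; compatibility requires their sum to equal δ_free.
P [ L/(AE) + 1/k ] = δ_free → P [ 1675/(2975×107×10³) + 1/(99×10³) ] = 1.195.
P = 1.195 / 1.536×10⁻⁵ = 77780 N.
Spring compression = P/k = 77780/(99×10³) = 0.7857 mm.

δ ≈ 0.786 mm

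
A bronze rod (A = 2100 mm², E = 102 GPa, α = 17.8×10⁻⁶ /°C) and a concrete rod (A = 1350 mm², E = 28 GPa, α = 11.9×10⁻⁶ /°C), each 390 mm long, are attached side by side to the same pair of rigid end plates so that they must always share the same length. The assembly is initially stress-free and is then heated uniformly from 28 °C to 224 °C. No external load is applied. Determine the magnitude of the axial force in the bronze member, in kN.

Equilibrium of a rigid end plate with no external load gives equal and opposite internal forces ±P in the two members. Since α_{bronze} > α_{concrete}, heating drives the bronze into compression and the concrete into tension.
Setting the final lengths equal and cancelling L: (α₁ − α₂)ΔT = P/(A₁E₁) + P/(A₂E₂).
|α₁ − α₂|·ΔT = 5.9×10⁻⁶ × 196 = 0.001156.
1/(A₁E₁) + 1/(A₂E₂) = 1/(2100×102×10³) + 1/(1350×28×10³) = 3.112×10⁻⁸ N⁻¹.
So P = 0.001156 / 3.112×10⁻⁸ = 37.16 kN.

P ≈ 37.2 kN (compressive in the bronze)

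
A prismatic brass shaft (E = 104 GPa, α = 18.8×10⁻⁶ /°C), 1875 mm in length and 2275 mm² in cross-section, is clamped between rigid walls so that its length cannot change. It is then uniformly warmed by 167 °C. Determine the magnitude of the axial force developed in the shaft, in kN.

P ≈ 743 kN (compressive)

Full restraint means ε = 0, so the stress is σ = EαΔT = 104×10³ × 18.8×10⁻⁶ × 167 = 326.5 MPa.
P = AEαΔT = 2275 × 104×10³ × 18.8×10⁻⁶ × 167 = 742.8 kN (compressive).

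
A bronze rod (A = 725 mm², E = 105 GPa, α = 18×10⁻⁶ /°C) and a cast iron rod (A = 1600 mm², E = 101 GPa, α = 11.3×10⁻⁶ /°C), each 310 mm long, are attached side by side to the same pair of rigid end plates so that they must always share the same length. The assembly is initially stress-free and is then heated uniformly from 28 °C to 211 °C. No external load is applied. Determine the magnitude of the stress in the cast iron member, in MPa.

The bronze has the larger α, so on heating it would change length more than the cast iron if both were free. The rigid plates force a common final length, so the bronze is put into compression and the cast iron into tension, with equal and opposite forces P (no external load).
Compatibility of the two members (thermal + elastic change equal): (α₁ − α₂)ΔT = P·[1/(A₁E₁) + 1/(A₂E₂)].
|α₁ − α₂|·ΔT = 6.7×10⁻⁶ × 183 = 0.001226.
1/(A₁E₁) + 1/(A₂E₂) = 1/(725×105×10³) + 1/(1600×101×10³) = 1.932×10⁻⁸ N⁻¹.
P = 0.001226 / 1.932×10⁻⁸ = 63450 N = 63.45 kN.
σ_{cast iron} = P/A₂ = 63450/1600 = 39.66 MPa, tensile.

σ ≈ 39.7 MPa (tensile)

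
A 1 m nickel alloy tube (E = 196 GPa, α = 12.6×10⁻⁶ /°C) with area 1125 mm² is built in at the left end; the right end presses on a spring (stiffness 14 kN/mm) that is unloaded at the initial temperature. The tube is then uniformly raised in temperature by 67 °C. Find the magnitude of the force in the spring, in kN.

P ≈ 11.1 kN

If the spring were absent the tube would lengthen by αΔT L = 12.6×10⁻⁶ × 67 × 1000 = 0.8442 mm.
Let P be the compressive force at the spring. The tube shortens elastically by PL/(AE) and the spring compresses by P/k; together these equal δ_free.
P [ L/(AE) + 1/k ] = δ_free → P [ 1000/(1125×196×10³) + 1/(14×10³) ] = 0.8442.
P = 0.8442 / 7.596×10⁻⁵ = 11110 N.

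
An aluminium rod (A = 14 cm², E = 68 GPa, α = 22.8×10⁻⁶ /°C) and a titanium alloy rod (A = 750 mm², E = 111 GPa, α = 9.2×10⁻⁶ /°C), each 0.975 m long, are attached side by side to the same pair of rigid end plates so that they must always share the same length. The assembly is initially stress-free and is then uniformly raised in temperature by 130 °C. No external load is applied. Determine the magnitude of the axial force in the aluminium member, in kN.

P ≈ 78.5 kN (compressive in the aluminium)

The aluminium has the larger α, so on heating it would change length more than the titanium alloy if both were free. The rigid plates force a common final length, so the aluminium is put into compression and the titanium alloy into tension, with equal and opposite forces P (no external load).
Compatibility of the two members (thermal + elastic change equal): (α₁ − α₂)ΔT = P·[1/(A₁E₁) + 1/(A₂E₂)].
|α₁ − α₂|·ΔT = 13.6×10⁻⁶ × 130 = 0.001768.
1/(A₁E₁) + 1/(A₂E₂) = 1/(1400×68×10³) + 1/(750×111×10³) = 2.252×10⁻⁸ N⁻¹.
So P = 0.001768 / 2.252×10⁻⁸ = 78.52 kN.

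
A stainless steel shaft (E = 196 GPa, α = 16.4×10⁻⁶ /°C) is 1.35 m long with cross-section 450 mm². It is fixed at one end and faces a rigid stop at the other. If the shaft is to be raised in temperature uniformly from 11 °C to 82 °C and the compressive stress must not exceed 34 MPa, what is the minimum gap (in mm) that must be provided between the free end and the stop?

g ≈ 1.34 mm

With no wall the shaft would lengthen by αΔT L = 16.4×10⁻⁶ × 71 × 1350 = 1.572 mm.
At the allowable stress the elastic shortening the wall may impose is σL/E = 34 × 1350 / (196×10³) = 0.2342 mm.
So the gap has to take up the difference, g_min = δ_free − σL/E = 1.572 − 0.2342 = 1.338 mm.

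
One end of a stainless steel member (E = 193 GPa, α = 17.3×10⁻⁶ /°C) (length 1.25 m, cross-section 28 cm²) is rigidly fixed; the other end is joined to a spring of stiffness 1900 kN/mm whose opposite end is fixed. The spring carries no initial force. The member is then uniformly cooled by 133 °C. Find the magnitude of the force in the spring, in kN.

P ≈ 1010 kN

If the spring were absent the member would shorten by αΔT L = 17.3×10⁻⁶ × 133 × 1250 = 2.876 mm.
With a force P in the spring, the elastic change of the member is PL/(AE) and that of the spring is P/k; compatibility requires their sum to equal δ_free.
So P = δ_free / [L/(AE) + 1/k] = 2.876 / [ 1250/(2800×193×10³) + 1/(1900×10³) ].
P = 2.876 / 2.839×10⁻⁶ = 1.013×10⁶ N.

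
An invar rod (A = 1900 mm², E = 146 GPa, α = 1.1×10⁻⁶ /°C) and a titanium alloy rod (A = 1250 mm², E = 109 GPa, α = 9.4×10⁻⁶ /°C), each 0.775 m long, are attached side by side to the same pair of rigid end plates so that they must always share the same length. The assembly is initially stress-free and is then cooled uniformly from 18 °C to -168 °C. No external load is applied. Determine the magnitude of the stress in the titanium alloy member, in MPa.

σ ≈ 113 MPa (tensile)

Equilibrium of a rigid end plate with no external load gives equal and opposite internal forces ±P in the two members. Since α_{titanium alloy} > α_{invar}, cooling drives the titanium alloy into tension and the invar into compression.
Setting the final lengths equal and cancelling L: (α₁ − α₂)ΔT = P/(A₁E₁) + P/(A₂E₂).
|α₁ − α₂|·ΔT = 8.3×10⁻⁶ × 186 = 0.001544.
1/(A₁E₁) + 1/(A₂E₂) = 1/(1900×146×10³) + 1/(1250×109×10³) = 1.094×10⁻⁸ N⁻¹.
So P = 0.001544 / 1.094×10⁻⁸ = 141.1 kN.
σ_{titanium alloy} = P/A₂ = 141100/1250 = 112.8 MPa, tensile.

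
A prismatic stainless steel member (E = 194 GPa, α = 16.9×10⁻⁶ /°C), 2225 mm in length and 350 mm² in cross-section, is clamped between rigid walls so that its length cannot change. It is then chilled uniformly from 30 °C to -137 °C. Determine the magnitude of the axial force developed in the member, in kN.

P ≈ 192 kN (tensile)

Full restraint means ε = 0, so the stress is σ = EαΔT = 194×10³ × 16.9×10⁻⁶ × 167 = 547.5 MPa.
Then P = σA = 547.5 × 350 mm² = 191.6 kN, tensile.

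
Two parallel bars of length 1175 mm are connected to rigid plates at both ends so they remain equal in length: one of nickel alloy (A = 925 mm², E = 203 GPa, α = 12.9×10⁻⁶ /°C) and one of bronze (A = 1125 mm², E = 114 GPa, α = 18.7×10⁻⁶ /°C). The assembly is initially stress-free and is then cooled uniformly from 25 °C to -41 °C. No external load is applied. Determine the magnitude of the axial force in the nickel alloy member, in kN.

P ≈ 29.2 kN (compressive in the nickel alloy)

Both members must finish at the same length. With the larger α, the bronze tends to over-contract; the plates restrain it, putting the bronze in tension and the nickel alloy in compression. With no external load the two internal forces are equal and opposite, magnitude P.
Setting the final lengths equal and cancelling L: (α₁ − α₂)ΔT = P/(A₁E₁) + P/(A₂E₂).
|α₁ − α₂|·ΔT = 5.8×10⁻⁶ × 66 = 0.0003828.
1/(A₁E₁) + 1/(A₂E₂) = 1/(925×203×10³) + 1/(1125×114×10³) = 1.312×10⁻⁸ N⁻¹.
So P = 0.0003828 / 1.312×10⁻⁸ = 29.17 kN.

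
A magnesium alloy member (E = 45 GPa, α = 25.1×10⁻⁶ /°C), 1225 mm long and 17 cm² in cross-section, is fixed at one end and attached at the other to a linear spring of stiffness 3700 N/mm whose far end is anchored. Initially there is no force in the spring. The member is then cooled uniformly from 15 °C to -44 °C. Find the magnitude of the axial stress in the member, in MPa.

If the spring were absent the member would shorten by αΔT L = 25.1×10⁻⁶ × 59 × 1225 = 1.814 mm.
With a force P in the spring, the elastic change of the member is PL/(AE) and that of the spring is P/k; compatibility requires their sum to equal δ_free.
So P = δ_free / [L/(AE) + 1/k] = 1.814 / [ 1225/(1700×45×10³) + 1/(3700) ].
P = 1.814 / 0.0002863 = 6337 N.
σ = P/A = 6337/1700 = 3.727 MPa.

σ ≈ 3.73 MPa (tensile)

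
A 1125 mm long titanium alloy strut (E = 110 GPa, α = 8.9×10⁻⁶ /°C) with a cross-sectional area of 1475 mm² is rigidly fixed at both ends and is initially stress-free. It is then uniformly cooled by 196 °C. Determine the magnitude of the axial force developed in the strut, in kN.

P ≈ 283 kN (tensile)

Full restraint means ε = 0, so the stress is σ = EαΔT = 110×10³ × 8.9×10⁻⁶ × 196 = 191.9 MPa.
Then P = σA = 191.9 × 1475 mm² = 283 kN, tensile.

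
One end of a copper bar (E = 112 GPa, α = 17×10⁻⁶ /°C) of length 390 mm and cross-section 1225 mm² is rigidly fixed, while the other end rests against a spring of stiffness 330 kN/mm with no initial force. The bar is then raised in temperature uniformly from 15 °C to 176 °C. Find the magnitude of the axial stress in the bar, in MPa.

The unrestrained thermal change is αΔT L = 17×10⁻⁶ × 161 × 390 = 1.067 mm.
Let P be the compressive force at the spring. The bar shortens elastically by PL/(AE) and the spring compresses by P/k; together these equal δ_free.
So P = δ_free / [L/(AE) + 1/k] = 1.067 / [ 390/(1225×112×10³) + 1/(330×10³) ].
P = 1.067 / 5.873×10⁻⁶ = 181800 N.
σ = P/A = 181800/1225 = 148.4 MPa.

σ ≈ 148 MPa (compressive)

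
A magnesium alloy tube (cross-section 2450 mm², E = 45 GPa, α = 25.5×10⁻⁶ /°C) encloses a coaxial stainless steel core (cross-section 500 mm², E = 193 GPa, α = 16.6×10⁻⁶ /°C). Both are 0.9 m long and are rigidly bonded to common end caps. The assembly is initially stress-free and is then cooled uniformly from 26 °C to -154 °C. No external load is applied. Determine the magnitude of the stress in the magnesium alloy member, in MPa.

σ ≈ 33.6 MPa (tensile)

Equilibrium of a rigid end plate with no external load gives equal and opposite internal forces ±P in the two members. Since α_{magnesium alloy} > α_{stainless steel}, cooling drives the magnesium alloy into tension and the stainless steel into compression.
Setting the final lengths equal and cancelling L: (α₁ − α₂)ΔT = P/(A₁E₁) + P/(A₂E₂).
|α₁ − α₂|·ΔT = 8.9×10⁻⁶ × 180 = 0.001602.
1/(A₁E₁) + 1/(A₂E₂) = 1/(2450×45×10³) + 1/(500×193×10³) = 1.943×10⁻⁸ N⁻¹.
So P = 0.001602 / 1.943×10⁻⁸ = 82.44 kN.
σ_{magnesium alloy} = P/A₁ = 82440/2450 = 33.65 MPa, tensile.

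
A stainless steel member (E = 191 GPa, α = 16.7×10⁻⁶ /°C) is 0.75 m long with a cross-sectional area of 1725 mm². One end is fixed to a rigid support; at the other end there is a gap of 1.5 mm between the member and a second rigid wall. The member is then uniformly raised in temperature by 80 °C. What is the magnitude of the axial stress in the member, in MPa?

σ ≈ 0 MPa

Unrestrained expansion: δ_free = αΔT L = 16.7×10⁻⁶ × 80 × 750 = 1.002 mm.
Since δ_free = 1 mm is less than the 1.5 mm gap, the member never touches the wall. No axial force develops.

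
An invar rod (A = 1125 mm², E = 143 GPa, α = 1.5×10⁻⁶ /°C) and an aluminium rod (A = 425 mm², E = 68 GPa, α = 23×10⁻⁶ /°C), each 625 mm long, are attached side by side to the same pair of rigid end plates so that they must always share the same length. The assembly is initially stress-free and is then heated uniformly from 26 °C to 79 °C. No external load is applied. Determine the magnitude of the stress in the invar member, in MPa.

Equilibrium of a rigid end plate with no external load gives equal and opposite internal forces ±P in the two members. Since α_{aluminium} > α_{invar}, heating drives the aluminium into compression and the invar into tension.
Equating the net (thermal + elastic) strains gives |α₁ − α₂|·ΔT = P·[1/(A₁E₁) + 1/(A₂E₂)].
|α₁ − α₂|·ΔT = 21.5×10⁻⁶ × 53 = 0.001139.
1/(A₁E₁) + 1/(A₂E₂) = 1/(1125×143×10³) + 1/(425×68×10³) = 4.082×10⁻⁸ N⁻¹.
P = 0.001139 / 4.082×10⁻⁸ = 27920 N = 27.92 kN.
σ_{invar} = P/A₁ = 27920/1125 = 24.81 MPa, tensile.

σ ≈ 24.8 MPa (tensile)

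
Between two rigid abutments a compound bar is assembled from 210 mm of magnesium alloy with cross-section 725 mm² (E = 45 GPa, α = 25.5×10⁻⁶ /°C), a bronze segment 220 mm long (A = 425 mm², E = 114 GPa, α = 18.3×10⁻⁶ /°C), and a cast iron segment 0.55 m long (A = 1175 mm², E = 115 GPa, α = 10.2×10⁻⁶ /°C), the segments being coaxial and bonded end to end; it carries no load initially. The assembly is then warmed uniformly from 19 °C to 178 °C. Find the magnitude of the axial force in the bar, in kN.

P ≈ 158 kN (compressive)

Free thermal expansion of the whole bar: Σ αᵢΔT Lᵢ = 25.5×10⁻⁶×159×210 + 18.3×10⁻⁶×159×220 + 10.2×10⁻⁶×159×550 = 2.384 mm.
Since the ends are fixed, an axial force P builds up, equal in every segment, with P · Σ Lᵢ/(AᵢEᵢ) = δ_free.
Σ Lᵢ/(AᵢEᵢ) = 210/(725×45×10³) + 220/(425×114×10³) + 550/(1175×115×10³) = 1.505×10⁻⁵ mm/N.
P = 2.384 / 1.505×10⁻⁵ = 158400 N = 158.4 kN, compressive.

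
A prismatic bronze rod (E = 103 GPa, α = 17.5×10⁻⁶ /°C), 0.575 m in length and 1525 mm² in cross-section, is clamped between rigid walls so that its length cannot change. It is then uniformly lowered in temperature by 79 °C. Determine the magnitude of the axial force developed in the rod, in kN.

With zero net strain, σ = E·αΔT = 103 GPa × 17.5×10⁻⁶ × 79 = 142.4 MPa.
Axial force P = σA = 142.4 × 1525 = 217200 N = 217.2 kN, tensile.

P ≈ 217 kN (tensile)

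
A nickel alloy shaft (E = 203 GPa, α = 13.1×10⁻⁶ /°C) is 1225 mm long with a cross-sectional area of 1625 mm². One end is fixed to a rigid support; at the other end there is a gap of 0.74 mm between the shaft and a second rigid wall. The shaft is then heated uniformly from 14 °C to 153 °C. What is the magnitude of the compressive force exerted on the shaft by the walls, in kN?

Unrestrained expansion: δ_free = αΔT L = 13.1×10⁻⁶ × 139 × 1225 = 2.231 mm.
This exceeds the 0.74 mm gap, so the wall pushes back. The portion of expansion that must be recovered elastically is δ_free − gap = 2.231 − 0.74 = 1.491 mm.
Compatibility: PL/(AE) = 1.491 mm, so σ = P/A = E × (1.491/1225) = 247 MPa.
Force on the wall = σA = 247 × 1625 mm² = 401.4 kN.

P ≈ 401 kN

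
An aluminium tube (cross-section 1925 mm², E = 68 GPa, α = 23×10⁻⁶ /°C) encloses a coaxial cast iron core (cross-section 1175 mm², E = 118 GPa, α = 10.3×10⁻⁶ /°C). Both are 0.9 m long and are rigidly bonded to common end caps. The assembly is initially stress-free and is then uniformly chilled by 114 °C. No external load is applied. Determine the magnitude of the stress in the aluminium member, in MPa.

σ ≈ 50.6 MPa (tensile)

Equilibrium of a rigid end plate with no external load gives equal and opposite internal forces ±P in the two members. Since α_{aluminium} > α_{cast iron}, cooling drives the aluminium into tension and the cast iron into compression.
Equating the net (thermal + elastic) strains gives |α₁ − α₂|·ΔT = P·[1/(A₁E₁) + 1/(A₂E₂)].
|α₁ − α₂|·ΔT = 12.7×10⁻⁶ × 114 = 0.001448.
1/(A₁E₁) + 1/(A₂E₂) = 1/(1925×68×10³) + 1/(1175×118×10³) = 1.485×10⁻⁸ N⁻¹.
P = 0.001448 / 1.485×10⁻⁸ = 97480 N = 97.48 kN.
σ_{aluminium} = P/A₁ = 97480/1925 = 50.64 MPa, tensile.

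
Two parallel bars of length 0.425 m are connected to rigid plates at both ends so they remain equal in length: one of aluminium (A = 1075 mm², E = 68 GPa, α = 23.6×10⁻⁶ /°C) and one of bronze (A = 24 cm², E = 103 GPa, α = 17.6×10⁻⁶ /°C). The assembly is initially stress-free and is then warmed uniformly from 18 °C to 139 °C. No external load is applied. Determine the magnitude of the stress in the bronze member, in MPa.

σ ≈ 17.1 MPa (tensile)

Both members must finish at the same length. With the larger α, the aluminium tends to over-expand; the plates restrain it, putting the aluminium in compression and the bronze in tension. With no external load the two internal forces are equal and opposite, magnitude P.
Setting the final lengths equal and cancelling L: (α₁ − α₂)ΔT = P/(A₁E₁) + P/(A₂E₂).
|α₁ − α₂|·ΔT = 6×10⁻⁶ × 121 = 0.000726.
1/(A₁E₁) + 1/(A₂E₂) = 1/(1075×68×10³) + 1/(2400×103×10³) = 1.773×10⁻⁸ N⁻¹.
So P = 0.000726 / 1.773×10⁻⁸ = 40.96 kN.
σ_{bronze} = P/A₂ = 40960/2400 = 17.07 MPa, tensile.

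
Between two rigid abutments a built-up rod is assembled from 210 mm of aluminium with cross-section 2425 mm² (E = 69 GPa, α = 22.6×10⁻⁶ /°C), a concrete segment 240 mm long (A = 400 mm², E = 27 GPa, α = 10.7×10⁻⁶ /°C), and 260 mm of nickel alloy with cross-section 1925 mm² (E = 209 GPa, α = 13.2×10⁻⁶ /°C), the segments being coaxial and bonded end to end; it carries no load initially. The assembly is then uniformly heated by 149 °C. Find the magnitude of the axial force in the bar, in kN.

If the supports were absent, the total length change would be Σ αᵢΔT Lᵢ = 22.6×10⁻⁶×149×210 + 10.7×10⁻⁶×149×240 + 13.2×10⁻⁶×149×260 = 1.601 mm.
The walls prevent any net length change, so an axial force P (same in every segment) develops. Compatibility: P · Σ Lᵢ/(AᵢEᵢ) = δ_free.
The series flexibility is Σ Lᵢ/(AᵢEᵢ) = 210/(2425×69×10³) + 240/(400×27×10³) + 260/(1925×209×10³) = 2.412×10⁻⁵ mm/N.
Hence P = δ_free / Σ(L/AE) = 1.601/2.412×10⁻⁵ = 66.37 kN (compressive).

P ≈ 66.4 kN (compressive)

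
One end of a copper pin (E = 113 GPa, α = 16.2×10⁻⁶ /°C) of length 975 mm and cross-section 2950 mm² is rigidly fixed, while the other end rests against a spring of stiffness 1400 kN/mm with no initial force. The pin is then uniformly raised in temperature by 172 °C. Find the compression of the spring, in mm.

The unrestrained thermal change is αΔT L = 16.2×10⁻⁶ × 172 × 975 = 2.717 mm.
With a force P in the spring, the elastic change of the pin is PL/(AE) and that of the spring is P/k; compatibility requires their sum to equal δ_free.
P [ L/(AE) + 1/k ] = δ_free → P [ 975/(2950×113×10³) + 1/(1400×10³) ] = 2.717.
P = 2.717 / 3.639×10⁻⁶ = 746500 N.
Spring compression = P/k = 746500/(1400×10³) = 0.5332 mm.

δ ≈ 0.533 mm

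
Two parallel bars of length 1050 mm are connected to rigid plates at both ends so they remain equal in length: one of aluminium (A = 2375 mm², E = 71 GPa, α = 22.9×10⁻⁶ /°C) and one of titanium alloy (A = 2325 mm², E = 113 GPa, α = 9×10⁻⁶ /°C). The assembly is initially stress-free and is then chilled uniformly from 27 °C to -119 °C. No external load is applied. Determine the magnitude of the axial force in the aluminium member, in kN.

P ≈ 208 kN (tensile in the aluminium)

Equilibrium of a rigid end plate with no external load gives equal and opposite internal forces ±P in the two members. Since α_{aluminium} > α_{titanium alloy}, cooling drives the aluminium into tension and the titanium alloy into compression.
Setting the final lengths equal and cancelling L: (α₁ − α₂)ΔT = P/(A₁E₁) + P/(A₂E₂).
|α₁ − α₂|·ΔT = 13.9×10⁻⁶ × 146 = 0.002029.
1/(A₁E₁) + 1/(A₂E₂) = 1/(2375×71×10³) + 1/(2325×113×10³) = 9.737×10⁻⁹ N⁻¹.
So P = 0.002029 / 9.737×10⁻⁹ = 208.4 kN.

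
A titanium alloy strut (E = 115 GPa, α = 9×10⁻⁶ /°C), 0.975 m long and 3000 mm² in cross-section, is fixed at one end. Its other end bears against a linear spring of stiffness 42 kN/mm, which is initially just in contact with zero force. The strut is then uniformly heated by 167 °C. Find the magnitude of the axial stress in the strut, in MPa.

The unrestrained thermal change is αΔT L = 9×10⁻⁶ × 167 × 975 = 1.465 mm.
With a force P in the spring, the elastic change of the strut is PL/(AE) and that of the spring is P/k; compatibility requires their sum to equal δ_free.
P [ L/(AE) + 1/k ] = δ_free → P [ 975/(3000×115×10³) + 1/(42×10³) ] = 1.465.
P = 1.465 / 2.664×10⁻⁵ = 55020 N.
σ = P/A = 55020/3000 = 18.34 MPa.

σ ≈ 18.3 MPa (compressive)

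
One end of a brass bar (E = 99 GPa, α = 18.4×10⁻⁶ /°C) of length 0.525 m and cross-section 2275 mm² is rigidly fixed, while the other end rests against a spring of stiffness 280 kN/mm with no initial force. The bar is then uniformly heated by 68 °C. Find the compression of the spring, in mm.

δ ≈ 0.397 mm

If the spring were absent the bar would lengthen by αΔT L = 18.4×10⁻⁶ × 68 × 525 = 0.6569 mm.
With a force P in the spring, the elastic change of the bar is PL/(AE) and that of the spring is P/k; compatibility requires their sum to equal δ_free.
So P = δ_free / [L/(AE) + 1/k] = 0.6569 / [ 525/(2275×99×10³) + 1/(280×10³) ].
P = 0.6569 / 5.902×10⁻⁶ = 111300 N.
Spring compression = P/k = 111300/(280×10³) = 0.3975 mm.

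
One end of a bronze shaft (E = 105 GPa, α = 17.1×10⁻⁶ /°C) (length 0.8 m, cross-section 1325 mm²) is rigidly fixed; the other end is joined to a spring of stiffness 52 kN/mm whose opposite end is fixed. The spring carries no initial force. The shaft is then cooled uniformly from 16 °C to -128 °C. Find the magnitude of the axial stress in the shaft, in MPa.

σ ≈ 59.5 MPa (tensile)

Free thermal contraction: δ_free = αΔT L = 17.1×10⁻⁶ × 144 × 800 = 1.97 mm.
With a force P in the spring, the elastic change of the shaft is PL/(AE) and that of the spring is P/k; compatibility requires their sum to equal δ_free.
P [ L/(AE) + 1/k ] = δ_free → P [ 800/(1325×105×10³) + 1/(52×10³) ] = 1.97.
P = 1.97 / 2.498×10⁻⁵ = 78860 N.
σ = P/A = 78860/1325 = 59.51 MPa.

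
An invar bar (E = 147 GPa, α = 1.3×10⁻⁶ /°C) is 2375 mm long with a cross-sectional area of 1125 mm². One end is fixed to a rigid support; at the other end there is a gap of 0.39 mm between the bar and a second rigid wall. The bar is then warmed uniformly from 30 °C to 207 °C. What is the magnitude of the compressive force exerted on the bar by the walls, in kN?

Unrestrained expansion: δ_free = αΔT L = 1.3×10⁻⁶ × 177 × 2375 = 0.5465 mm.
This exceeds the 0.39 mm gap, so the wall pushes back. The portion of expansion that must be recovered elastically is δ_free − gap = 0.5465 − 0.39 = 0.1565 mm.
So σ = E(δ_free − g)/L = 147×10³ × 0.1565/2375 = 9.686 MPa.
P = σA = 9.686 × 1125 = 10.9 kN.

P ≈ 10.9 kN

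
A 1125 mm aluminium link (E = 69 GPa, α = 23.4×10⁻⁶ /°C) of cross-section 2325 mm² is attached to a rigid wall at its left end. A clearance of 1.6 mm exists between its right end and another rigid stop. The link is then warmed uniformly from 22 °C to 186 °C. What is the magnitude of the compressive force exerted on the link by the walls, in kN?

Free thermal elongation = αΔT L = 23.4×10⁻⁶ × 164 × 1125 = 4.317 mm.
The gap closes (δ_free > 1.6 mm) and the wall then resists a further 4.317 − 1.6 = 2.717 mm of expansion.
Compatibility: PL/(AE) = 2.717 mm, so σ = P/A = E × (2.717/1125) = 166.7 MPa.
P = σA = 166.7 × 2325 = 387.5 kN.

P ≈ 387 kN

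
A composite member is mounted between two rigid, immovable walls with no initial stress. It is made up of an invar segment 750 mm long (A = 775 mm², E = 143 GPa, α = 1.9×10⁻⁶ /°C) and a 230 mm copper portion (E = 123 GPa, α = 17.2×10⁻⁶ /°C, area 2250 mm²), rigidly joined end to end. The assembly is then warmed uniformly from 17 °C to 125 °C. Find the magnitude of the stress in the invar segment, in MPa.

If the supports were absent, the total length change would be Σ αᵢΔT Lᵢ = 1.9×10⁻⁶×108×750 + 17.2×10⁻⁶×108×230 = 0.5811 mm.
Since the ends are fixed, an axial force P builds up, equal in every segment, with P · Σ Lᵢ/(AᵢEᵢ) = δ_free.
Σ Lᵢ/(AᵢEᵢ) = 750/(775×143×10³) + 230/(2250×123×10³) = 7.599×10⁻⁶ mm/N.
Hence P = δ_free / Σ(L/AE) = 0.5811/7.599×10⁻⁶ = 76.48 kN (compressive).
σ_{invar} = P / A = 76480 / 775 = 98.69 MPa.

σ ≈ 98.7 MPa (compressive)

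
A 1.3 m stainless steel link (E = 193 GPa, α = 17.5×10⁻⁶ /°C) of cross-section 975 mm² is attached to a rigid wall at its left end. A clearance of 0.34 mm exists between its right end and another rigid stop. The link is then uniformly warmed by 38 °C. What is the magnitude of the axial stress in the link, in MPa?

σ ≈ 77.9 MPa (compressive)

Unrestrained expansion: δ_free = αΔT L = 17.5×10⁻⁶ × 38 × 1300 = 0.8645 mm.
After closing the 0.34 mm clearance, 0.8645 − 0.34 = 0.5245 mm of expansion remains to be suppressed by the wall.
So σ = E(δ_free − g)/L = 193×10³ × 0.5245/1300 = 77.87 MPa.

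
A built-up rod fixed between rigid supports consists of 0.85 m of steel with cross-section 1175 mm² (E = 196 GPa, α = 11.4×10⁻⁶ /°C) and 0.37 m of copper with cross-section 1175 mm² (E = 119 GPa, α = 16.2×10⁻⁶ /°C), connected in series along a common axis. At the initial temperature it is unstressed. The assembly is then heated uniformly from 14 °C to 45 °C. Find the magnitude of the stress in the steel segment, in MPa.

σ ≈ 65.3 MPa (compressive)

Free thermal expansion of the whole bar: Σ αᵢΔT Lᵢ = 11.4×10⁻⁶×31×850 + 16.2×10⁻⁶×31×370 = 0.4862 mm.
Since the ends are fixed, an axial force P builds up, equal in every segment, with P · Σ Lᵢ/(AᵢEᵢ) = δ_free.
The series flexibility is Σ Lᵢ/(AᵢEᵢ) = 850/(1175×196×10³) + 370/(1175×119×10³) = 6.337×10⁻⁶ mm/N.
So P = 0.4862 / 6.337×10⁻⁶ = 76.72 kN, compressive.
σ_{steel} = P / A = 76720 / 1175 = 65.3 MPa.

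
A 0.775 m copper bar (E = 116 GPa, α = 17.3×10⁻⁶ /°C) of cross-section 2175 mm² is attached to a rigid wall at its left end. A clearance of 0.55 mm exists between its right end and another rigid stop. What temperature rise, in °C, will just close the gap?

Contact occurs when the free expansion equals the gap: αΔT L = 0.55 mm.
ΔT = 0.55 / (17.3×10⁻⁶ × 775) = 41.02 °C.

ΔT ≈ 41 °C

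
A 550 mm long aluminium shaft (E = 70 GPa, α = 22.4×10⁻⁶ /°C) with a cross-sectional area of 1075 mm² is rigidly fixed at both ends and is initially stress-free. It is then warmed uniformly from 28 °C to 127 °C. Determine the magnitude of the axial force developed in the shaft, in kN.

P ≈ 167 kN (compressive)

With zero net strain, σ = E·αΔT = 70 GPa × 22.4×10⁻⁶ × 99 = 155.2 MPa.
Then P = σA = 155.2 × 1075 mm² = 166.9 kN, compressive.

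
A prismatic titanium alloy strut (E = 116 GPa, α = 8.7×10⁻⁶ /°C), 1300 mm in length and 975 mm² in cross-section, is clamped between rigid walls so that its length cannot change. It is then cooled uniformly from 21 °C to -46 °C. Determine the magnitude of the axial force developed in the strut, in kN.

With zero net strain, σ = E·αΔT = 116 GPa × 8.7×10⁻⁶ × 67 = 67.62 MPa.
P = AEαΔT = 975 × 116×10³ × 8.7×10⁻⁶ × 67 = 65.93 kN (tensile).

P ≈ 65.9 kN (tensile)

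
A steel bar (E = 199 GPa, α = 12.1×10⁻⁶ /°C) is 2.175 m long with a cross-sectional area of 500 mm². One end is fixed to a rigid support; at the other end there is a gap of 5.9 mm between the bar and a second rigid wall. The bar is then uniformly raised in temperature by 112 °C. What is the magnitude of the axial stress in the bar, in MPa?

Free thermal elongation = αΔT L = 12.1×10⁻⁶ × 112 × 2175 = 2.948 mm.
Since δ_free = 2.95 mm is less than the 5.9 mm gap, the bar never touches the wall. No axial force develops.

σ ≈ 0 MPa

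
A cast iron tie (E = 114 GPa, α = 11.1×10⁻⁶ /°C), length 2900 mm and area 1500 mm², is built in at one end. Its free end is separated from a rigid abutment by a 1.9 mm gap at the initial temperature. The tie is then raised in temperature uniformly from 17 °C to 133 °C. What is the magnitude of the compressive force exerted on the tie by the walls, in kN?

P ≈ 108 kN

Free thermal elongation = αΔT L = 11.1×10⁻⁶ × 116 × 2900 = 3.734 mm.
This exceeds the 1.9 mm gap, so the wall pushes back. The portion of expansion that must be recovered elastically is δ_free − gap = 3.734 − 1.9 = 1.834 mm.
So σ = E(δ_free − g)/L = 114×10³ × 1.834/2900 = 72.1 MPa.
Force on the wall = σA = 72.1 × 1500 mm² = 108.1 kN.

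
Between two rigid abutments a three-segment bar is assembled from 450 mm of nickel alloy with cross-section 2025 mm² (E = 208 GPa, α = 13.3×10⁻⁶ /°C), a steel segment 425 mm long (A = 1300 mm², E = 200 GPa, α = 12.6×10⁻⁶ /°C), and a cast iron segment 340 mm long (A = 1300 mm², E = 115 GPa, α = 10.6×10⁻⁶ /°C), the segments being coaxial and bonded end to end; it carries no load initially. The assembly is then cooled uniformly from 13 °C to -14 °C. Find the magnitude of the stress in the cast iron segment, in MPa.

If the supports were absent, the total length change would be Σ αᵢΔT Lᵢ = 13.3×10⁻⁶×27×450 + 12.6×10⁻⁶×27×425 + 10.6×10⁻⁶×27×340 = 0.4035 mm.
The walls prevent any net length change, so an axial force P (same in every segment) develops. Compatibility: P · Σ Lᵢ/(AᵢEᵢ) = δ_free.
Σ Lᵢ/(AᵢEᵢ) = 450/(2025×208×10³) + 425/(1300×200×10³) + 340/(1300×115×10³) = 4.977×10⁻⁶ mm/N.
So P = 0.4035 / 4.977×10⁻⁶ = 81.07 kN, tensile.
σ_{cast iron} = P / A = 81070 / 1300 = 62.36 MPa.

σ ≈ 62.4 MPa (tensile)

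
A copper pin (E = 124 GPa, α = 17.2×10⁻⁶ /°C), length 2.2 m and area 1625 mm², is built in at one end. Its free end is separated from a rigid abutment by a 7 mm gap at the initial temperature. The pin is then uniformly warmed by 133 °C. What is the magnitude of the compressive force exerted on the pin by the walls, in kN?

P ≈ 0 kN

If the wall were absent the pin would grow by αΔT L = 17.2×10⁻⁶ × 133 × 2200 = 5.033 mm.
This is smaller than the 7 mm clearance, so the pin expands freely without reaching the stop — the stress is zero.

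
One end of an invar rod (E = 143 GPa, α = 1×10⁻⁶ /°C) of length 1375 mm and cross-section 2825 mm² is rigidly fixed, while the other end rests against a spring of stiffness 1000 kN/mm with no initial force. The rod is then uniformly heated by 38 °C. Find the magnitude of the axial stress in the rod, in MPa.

The unrestrained thermal change is αΔT L = 1×10⁻⁶ × 38 × 1375 = 0.05225 mm.
With a force P in the spring, the elastic change of the rod is PL/(AE) and that of the spring is P/k; compatibility requires their sum to equal δ_free.
P [ L/(AE) + 1/k ] = δ_free → P [ 1375/(2825×143×10³) + 1/(1000×10³) ] = 0.05225.
P = 0.05225 / 4.404×10⁻⁶ = 11870 N.
σ = P/A = 11870/2825 = 4.2 MPa.

σ ≈ 4.2 MPa (compressive)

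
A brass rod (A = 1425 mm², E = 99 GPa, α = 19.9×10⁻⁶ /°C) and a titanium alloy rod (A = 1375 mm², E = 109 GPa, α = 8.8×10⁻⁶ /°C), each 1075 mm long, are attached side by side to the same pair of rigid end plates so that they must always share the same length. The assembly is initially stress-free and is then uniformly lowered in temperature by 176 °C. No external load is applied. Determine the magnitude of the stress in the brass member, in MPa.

σ ≈ 99.6 MPa (tensile)

Both members must finish at the same length. With the larger α, the brass tends to over-contract; the plates restrain it, putting the brass in tension and the titanium alloy in compression. With no external load the two internal forces are equal and opposite, magnitude P.
Setting the final lengths equal and cancelling L: (α₁ − α₂)ΔT = P/(A₁E₁) + P/(A₂E₂).
|α₁ − α₂|·ΔT = 11.1×10⁻⁶ × 176 = 0.001954.
1/(A₁E₁) + 1/(A₂E₂) = 1/(1425×99×10³) + 1/(1375×109×10³) = 1.376×10⁻⁸ N⁻¹.
So P = 0.001954 / 1.376×10⁻⁸ = 142 kN.
σ_{brass} = P/A₁ = 142000/1425 = 99.63 MPa, tensile.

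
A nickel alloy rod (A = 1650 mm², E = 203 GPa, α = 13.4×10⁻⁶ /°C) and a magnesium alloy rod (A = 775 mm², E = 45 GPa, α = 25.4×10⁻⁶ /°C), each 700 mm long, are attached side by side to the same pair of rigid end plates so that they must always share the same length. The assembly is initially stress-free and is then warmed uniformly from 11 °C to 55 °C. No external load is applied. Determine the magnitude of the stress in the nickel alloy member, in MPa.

Both members must finish at the same length. With the larger α, the magnesium alloy tends to over-expand; the plates restrain it, putting the magnesium alloy in compression and the nickel alloy in tension. With no external load the two internal forces are equal and opposite, magnitude P.
Setting the final lengths equal and cancelling L: (α₁ − α₂)ΔT = P/(A₁E₁) + P/(A₂E₂).
|α₁ − α₂|·ΔT = 12×10⁻⁶ × 44 = 0.000528.
1/(A₁E₁) + 1/(A₂E₂) = 1/(1650×203×10³) + 1/(775×45×10³) = 3.166×10⁻⁸ N⁻¹.
So P = 0.000528 / 3.166×10⁻⁸ = 16.68 kN.
σ_{nickel alloy} = P/A₁ = 16680/1650 = 10.11 MPa, tensile.

σ ≈ 10.1 MPa (tensile)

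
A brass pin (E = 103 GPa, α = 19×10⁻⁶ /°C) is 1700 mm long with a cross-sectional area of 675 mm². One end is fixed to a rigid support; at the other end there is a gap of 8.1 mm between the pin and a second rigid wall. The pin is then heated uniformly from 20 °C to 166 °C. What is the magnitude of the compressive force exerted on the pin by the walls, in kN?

P ≈ 0 kN

Unrestrained expansion: δ_free = αΔT L = 19×10⁻⁶ × 146 × 1700 = 4.716 mm.
This is smaller than the 8.1 mm clearance, so the pin expands freely without reaching the stop — the stress is zero.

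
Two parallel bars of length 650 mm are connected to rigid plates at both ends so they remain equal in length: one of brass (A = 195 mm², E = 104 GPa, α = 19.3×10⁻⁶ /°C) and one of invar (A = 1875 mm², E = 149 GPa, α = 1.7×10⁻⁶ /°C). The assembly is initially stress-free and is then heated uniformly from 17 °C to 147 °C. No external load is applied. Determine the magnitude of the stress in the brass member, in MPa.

σ ≈ 222 MPa (compressive)

The brass has the larger α, so on heating it would change length more than the invar if both were free. The rigid plates force a common final length, so the brass is put into compression and the invar into tension, with equal and opposite forces P (no external load).
Setting the final lengths equal and cancelling L: (α₁ − α₂)ΔT = P/(A₁E₁) + P/(A₂E₂).
|α₁ − α₂|·ΔT = 17.6×10⁻⁶ × 130 = 0.002288.
1/(A₁E₁) + 1/(A₂E₂) = 1/(195×104×10³) + 1/(1875×149×10³) = 5.289×10⁻⁸ N⁻¹.
So P = 0.002288 / 5.289×10⁻⁸ = 43.26 kN.
σ_{brass} = P/A₁ = 43260/195 = 221.8 MPa, compressive.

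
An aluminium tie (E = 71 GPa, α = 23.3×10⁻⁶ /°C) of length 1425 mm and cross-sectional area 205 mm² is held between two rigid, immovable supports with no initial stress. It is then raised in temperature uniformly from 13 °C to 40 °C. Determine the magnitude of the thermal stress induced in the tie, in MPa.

σ ≈ 44.7 MPa (compressive)

With length fixed, the mechanical strain must cancel the thermal strain αΔT = 23.3×10⁻⁶ × 27 = 629.1×10⁻⁶.
The stress required to suppress this strain is σ = Eε = 71×10³ × 629.1×10⁻⁶ = 44.67 MPa, compressive since the tie is trying to expand.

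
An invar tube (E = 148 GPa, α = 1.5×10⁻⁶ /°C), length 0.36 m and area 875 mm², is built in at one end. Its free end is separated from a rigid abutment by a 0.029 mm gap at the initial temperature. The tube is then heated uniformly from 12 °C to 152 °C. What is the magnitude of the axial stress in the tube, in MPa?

Unrestrained expansion: δ_free = αΔT L = 1.5×10⁻⁶ × 140 × 360 = 0.0756 mm.
The gap closes (δ_free > 0.029 mm) and the wall then resists a further 0.0756 − 0.029 = 0.0466 mm of expansion.
So σ = E(δ_free − g)/L = 148×10³ × 0.0466/360 = 19.16 MPa.

σ ≈ 19.2 MPa (compressive)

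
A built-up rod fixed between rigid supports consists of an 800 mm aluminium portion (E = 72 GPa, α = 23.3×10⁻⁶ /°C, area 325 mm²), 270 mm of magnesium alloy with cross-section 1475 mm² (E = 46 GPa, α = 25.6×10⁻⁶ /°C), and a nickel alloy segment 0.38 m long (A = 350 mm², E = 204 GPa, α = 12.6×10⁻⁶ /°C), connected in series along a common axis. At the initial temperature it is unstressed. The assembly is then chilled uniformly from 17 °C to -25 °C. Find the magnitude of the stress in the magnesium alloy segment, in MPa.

If the supports were absent, the total length change would be Σ αᵢΔT Lᵢ = 23.3×10⁻⁶×42×800 + 25.6×10⁻⁶×42×270 + 12.6×10⁻⁶×42×380 = 1.274 mm.
The rigid supports impose zero overall length change; the single axial force P common to all segments must satisfy P Σ Lᵢ/(AᵢEᵢ) = δ_free.
Σ Lᵢ/(AᵢEᵢ) = 800/(325×72×10³) + 270/(1475×46×10³) + 380/(350×204×10³) = 4.349×10⁻⁵ mm/N.
Hence P = δ_free / Σ(L/AE) = 1.274/4.349×10⁻⁵ = 29.3 kN (tensile).
σ_{magnesium alloy} = P / A = 29300 / 1475 = 19.86 MPa.

σ ≈ 19.9 MPa (tensile)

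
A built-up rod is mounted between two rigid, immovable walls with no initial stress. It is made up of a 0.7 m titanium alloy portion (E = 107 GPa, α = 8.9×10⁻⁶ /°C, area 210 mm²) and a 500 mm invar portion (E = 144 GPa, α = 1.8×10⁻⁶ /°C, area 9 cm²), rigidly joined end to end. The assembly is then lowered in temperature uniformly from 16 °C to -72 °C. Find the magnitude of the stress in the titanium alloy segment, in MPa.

σ ≈ 85.3 MPa (tensile)

If the supports were absent, the total length change would be Σ αᵢΔT Lᵢ = 8.9×10⁻⁶×88×700 + 1.8×10⁻⁶×88×500 = 0.6274 mm.
Since the ends are fixed, an axial force P builds up, equal in every segment, with P · Σ Lᵢ/(AᵢEᵢ) = δ_free.
The series flexibility is Σ Lᵢ/(AᵢEᵢ) = 700/(210×107×10³) + 500/(900×144×10³) = 3.501×10⁻⁵ mm/N.
Hence P = δ_free / Σ(L/AE) = 0.6274/3.501×10⁻⁵ = 17.92 kN (tensile).
σ_{titanium alloy} = P / A = 17920 / 210 = 85.34 MPa.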